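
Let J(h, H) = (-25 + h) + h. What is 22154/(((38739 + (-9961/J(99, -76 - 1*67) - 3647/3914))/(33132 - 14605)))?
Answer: 277922800519276/26191410873 ≈ 10611.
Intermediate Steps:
J(h, H) = -25 + 2*h
22154/(((38739 + (-9961/J(99, -76 - 1*67) - 3647/3914))/(33132 - 14605))) = 22154/(((38739 + (-9961/(-25 + 2*99) - 3647/3914))/(33132 - 14605))) = 22154/(((38739 + (-9961/(-25 + 198) - 3647*1/3914))/18527)) = 22154/(((38739 + (-9961/173 - 3647/3914))*(1/18527))) = 22154/(((38739 - 39618285/677122)*(1/18527))) = 22154/(((26191410873/677122)*(1/18527))) = 22154/(26191410873/12545039294) = 22154*(12545039294/26191410873) = 277922800519276/26191410873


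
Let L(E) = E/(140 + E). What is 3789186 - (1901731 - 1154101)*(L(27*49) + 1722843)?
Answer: -269201613789006/209 ≈ -1.2880e+12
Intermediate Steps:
3789186 - (1901731 - 1154101)*(L(27*49) + 1722843) = 3789186 - (1901731 - 1154101)*((27*49)/(140 + 27*49) + 1722843) = 3789186 - 747630*(1323/(140 + 1323) + 1722843) = 3789186 - 747630*(1323/1463 + 1722843) = 3789186 - 747630*(1323*(1/1463) + 1722843) = 3789186 - 747630*(189/209 + 1722843) = 3789186 - 747630*360074376/209 = 3789186 - 1*269202405728880/209 = 3789186 - 269202405728880/209 = -269201613789006/209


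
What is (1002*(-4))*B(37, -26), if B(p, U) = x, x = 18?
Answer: -72144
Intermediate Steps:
B(p, U) = 18
(1002*(-4))*B(37, -26) = (1002*(-4))*18 = -4008*18 = -72144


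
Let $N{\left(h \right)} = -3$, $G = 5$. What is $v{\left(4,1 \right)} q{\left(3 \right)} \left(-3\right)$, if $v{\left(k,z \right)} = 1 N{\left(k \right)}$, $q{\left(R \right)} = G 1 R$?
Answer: $135$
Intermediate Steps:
$q{\left(R \right)} = 5 R$ ($q{\left(R \right)} = 5 \cdot 1 R = 5 R$)
$v{\left(k,z \right)} = -3$ ($v{\left(k,z \right)} = 1 \left(-3\right) = -3$)
$v{\left(4,1 \right)} q{\left(3 \right)} \left(-3\right) = - 3 \cdot 5 \cdot 3 \left(-3\right) = \left(-3\right) 15 \left(-3\right) = \left(-45\right) \left(-3\right) = 135$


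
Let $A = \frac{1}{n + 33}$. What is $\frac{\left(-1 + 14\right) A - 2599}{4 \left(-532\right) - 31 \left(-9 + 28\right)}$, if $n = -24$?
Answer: $\frac{23378}{24453} \approx 0.95604$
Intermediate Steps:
$A = \frac{1}{9}$ ($A = \frac{1}{-24 + 33} = \frac{1}{9} \approx 0.11111$)
$\frac{\left(-1 + 14\right) A - 2599}{4 \left(-532\right) - 31 \left(-9 + 28\right)} = \frac{\left(-1 + 14\right) \frac{1}{9} - 2599}{4 \left(-532\right) - 31 \left(-9 + 28\right)} = \frac{13 \cdot \frac{1}{9} - 2599}{-2128 - 589} = \frac{\frac{13}{9} - 2599}{-2128 - 589} = - \frac{23378}{9 \left(-2717\right)} = \left(- \frac{23378}{9}\right) \left(- \frac{1}{2717}\right) = \frac{23378}{24453}$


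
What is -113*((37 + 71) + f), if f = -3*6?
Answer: -10170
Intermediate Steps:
f = -18
-113*((37 + 71) + f) = -113*((37 + 71) - 18) = -113*(108 - 18) = -113*90 = -10170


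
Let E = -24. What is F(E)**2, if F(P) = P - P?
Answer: 0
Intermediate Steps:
F(P) = 0
F(E)**2 = 0**2 = 0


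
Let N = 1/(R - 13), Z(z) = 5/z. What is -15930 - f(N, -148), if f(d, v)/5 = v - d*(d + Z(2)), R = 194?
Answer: -995274645/65522 ≈ -15190.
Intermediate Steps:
N = 1/181 (N = 1/(194 - 13) = 1/181 ≈ 0.0055249)
f(d, v) = 5*v - 5*d*(5/2 + d) (f(d, v) = 5*(v - d*(d + 5/2)) = 5*(v - d*(5/2 + d)) = 5*v - 5*d*(5/2 + d))
-15930 - f(N, -148) = -15930 - (-5*(1/181)² + 5*(-148) - 25/2*1/181) = -15930 - (-5*1/32761 - 740 - 25/362) = -15930 - (-5/32761 - 740 - 25/362) = -15930 - 1*(-48490815/65522) = -15930 + 48490815/65522 = -995274645/65522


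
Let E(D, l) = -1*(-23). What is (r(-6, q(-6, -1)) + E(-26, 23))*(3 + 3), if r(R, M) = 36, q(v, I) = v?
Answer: 354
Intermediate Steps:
E(D, l) = 23
(r(-6, q(-6, -1)) + E(-26, 23))*(3 + 3) = (36 + 23)*(3 + 3) = 59*6 = 354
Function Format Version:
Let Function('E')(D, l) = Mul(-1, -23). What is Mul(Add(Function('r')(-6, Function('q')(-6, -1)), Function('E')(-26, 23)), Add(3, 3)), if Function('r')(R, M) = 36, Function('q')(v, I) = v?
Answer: 354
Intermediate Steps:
Function('E')(D, l) = 23
Mul(Add(Function('r')(-6, Function('q')(-6, -1)), Function('E')(-26, 23)), Add(3, 3)) = Mul(Add(36, 23), Add(3, 3)) = Mul(59, 6) = 354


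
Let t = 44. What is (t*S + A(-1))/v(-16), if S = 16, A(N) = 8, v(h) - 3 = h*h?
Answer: 712/259 ≈ 2.7490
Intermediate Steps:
v(h) = 3 + h² (v(h) = 3 + h*h = 3 + h²)
(t*S + A(-1))/v(-16) = (44*16 + 8)/(3 + (-16)²) = (704 + 8)/(3 + 256) = 712/259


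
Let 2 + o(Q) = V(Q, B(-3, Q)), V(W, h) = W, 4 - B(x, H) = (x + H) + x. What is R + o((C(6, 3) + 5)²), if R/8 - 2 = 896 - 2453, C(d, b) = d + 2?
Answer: -12273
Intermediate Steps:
C(d, b) = 2 + d
B(x, H) = 4 - H - 2*x (B(x, H) = 4 - ((x + H) + x) = 4 - ((H + x) + x) = 4 - (H + 2*x) = 4 + (-H - 2*x) = 4 - H - 2*x)
o(Q) = -2 + Q
R = -12440 (R = 16 + 8*(896 - 2453) = 16 + 8*(-1557) = 16 - 12456 = -12440)
R + o((C(6, 3) + 5)²) = -12440 + (-2 + ((2 + 6) + 5)²) = -12440 + (-2 + (8 + 5)²) = -12440 + (-2 + 13²) = -12440 + (-2 + 169) = -12440 + 167 = -12273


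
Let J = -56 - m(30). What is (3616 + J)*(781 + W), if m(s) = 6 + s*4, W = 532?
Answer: 4508842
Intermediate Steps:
m(s) = 6 + 4*s
J = -182 (J = -56 - (6 + 4*30) = -56 - (6 + 120) = -56 - 1*126 = -56 - 126 = -182)
(3616 + J)*(781 + W) = (3616 - 182)*(781 + 532) = 3434*1313 = 4508842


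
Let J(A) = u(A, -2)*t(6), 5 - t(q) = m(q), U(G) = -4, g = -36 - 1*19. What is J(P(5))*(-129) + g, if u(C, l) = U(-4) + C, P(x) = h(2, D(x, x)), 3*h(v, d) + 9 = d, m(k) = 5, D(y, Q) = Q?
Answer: -55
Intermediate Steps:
g = -55 (g = -36 - 19 = -55)
t(q) = 0 (t(q) = 5 - 1*5 = 5 - 5 = 0)
h(v, d) = -3 + d/3
P(x) = -3 + x/3
u(C, l) = -4 + C
J(A) = 0 (J(A) = (-4 + A)*0 = 0)
J(P(5))*(-129) + g = 0*(-129) - 55 = 0 - 55 = -55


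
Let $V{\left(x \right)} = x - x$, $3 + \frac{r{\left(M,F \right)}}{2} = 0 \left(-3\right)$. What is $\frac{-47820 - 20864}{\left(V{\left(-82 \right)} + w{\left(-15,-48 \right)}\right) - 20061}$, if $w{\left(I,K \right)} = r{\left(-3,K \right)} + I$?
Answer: $\frac{34342}{10041} \approx 3.4202$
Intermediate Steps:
$r{\left(M,F \right)} = -6$ ($r{\left(M,F \right)} = -6 + 2 \cdot 0 \left(-3\right) = -6 + 2 \cdot 0 = -6 + 0 = -6$)
$V{\left(x \right)} = 0$
$w{\left(I,K \right)} = -6 + I$
$\frac{-47820 - 20864}{\left(V{\left(-82 \right)} + w{\left(-15,-48 \right)}\right) - 20061} = \frac{-47820 - 20864}{\left(0 - 21\right) - 20061} = - \frac{68684}{\left(0 - 21\right) - 20061} = - \frac{68684}{-21 - 20061} = - \frac{68684}{-20082} = \left(-68684\right) \left(- \frac{1}{20082}\right) = \frac{34342}{10041}$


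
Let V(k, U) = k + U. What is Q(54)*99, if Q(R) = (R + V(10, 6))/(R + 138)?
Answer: 1155/32 ≈ 36.094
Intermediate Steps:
V(k, U) = U + k
Q(R) = (16 + R)/(138 + R) (Q(R) = (R + (6 + 10))/(R + 138) = (R + 16)/(138 + R) = (16 + R)/(138 + R))
Q(54)*99 = ((16 + 54)/(138 + 54))*99 = (70/192)*99 = ((1/192)*70)*99 = (35/96)*99 = 1155/32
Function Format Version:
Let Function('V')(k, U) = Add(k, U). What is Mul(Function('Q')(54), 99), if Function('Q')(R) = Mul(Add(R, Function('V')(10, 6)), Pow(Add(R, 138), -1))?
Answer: Rational(1155, 32) ≈ 36.094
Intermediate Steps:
Function('V')(k, U) = Add(U, k)
Function('Q')(R) = Mul(Pow(Add(138, R), -1), Add(16, R)) (Function('Q')(R) = Mul(Add(R, Add(6, 10)), Pow(Add(R, 138), -1)) = Mul(Add(R, 16), Pow(Add(138, R), -1)) = Mul(Add(16, R), Pow(Add(138, R), -1)) = Mul(Pow(Add(138, R), -1), Add(16, R)))
Mul(Function('Q')(54), 99) = Mul(Mul(Pow(Add(138, 54), -1), Add(16, 54)), 99) = Mul(Mul(Pow(192, -1), 70), 99) = Mul(Mul(Rational(1, 192), 70), 99) = Mul(Rational(35, 96), 99) = Rational(1155, 32)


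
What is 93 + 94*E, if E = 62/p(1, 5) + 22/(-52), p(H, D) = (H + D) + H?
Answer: 80608/91 ≈ 885.80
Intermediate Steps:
p(H, D) = D + 2*H (p(H, D) = (D + H) + H = D + 2*H)
E = 1535/182 (E = 62/(5 + 2*1) + 22/(-52) = 62/(5 + 2) + 22*(-1/52) = 62/7 - 11/26 = 1535/182 ≈ 8.4341)
93 + 94*E = 93 + 94*(1535/182) = 93 + 72145/91 = 80608/91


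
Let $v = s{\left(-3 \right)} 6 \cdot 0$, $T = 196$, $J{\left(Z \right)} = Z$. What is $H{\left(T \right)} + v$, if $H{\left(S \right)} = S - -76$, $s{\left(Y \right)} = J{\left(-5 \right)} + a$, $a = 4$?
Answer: $272$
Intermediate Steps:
$s{\left(Y \right)} = -1$ ($s{\left(Y \right)} = -5 + 4 = -1$)
$H{\left(S \right)} = 76 + S$ ($H{\left(S \right)} = S + 76 = 76 + S$)
$v = 0$ ($v = \left(-1\right) 6 \cdot 0 = \left(-6\right) 0 = 0$)
$H{\left(T \right)} + v = \left(76 + 196\right) + 0 = 272 + 0 = 272$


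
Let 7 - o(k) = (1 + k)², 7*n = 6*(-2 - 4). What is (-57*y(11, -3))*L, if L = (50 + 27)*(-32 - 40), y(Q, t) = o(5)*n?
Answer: 47130336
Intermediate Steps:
n = -36/7 (n = (6*(-2 - 4))/7 = (6*(-6))/7 = (⅐)*(-36) = -36/7 ≈ -5.1429)
o(k) = 7 - (1 + k)²
y(Q, t) = 1044/7 (y(Q, t) = (7 - (1 + 5)²)*(-36/7) = (7 - 1*6²)*(-36/7) = (7 - 1*36)*(-36/7) = (7 - 36)*(-36/7) = -29*(-36/7) = 1044/7)
L = -5544 (L = 77*(-72) = -5544)
(-57*y(11, -3))*L = -57*1044/7*(-5544) = -59508/7*(-5544) = 47130336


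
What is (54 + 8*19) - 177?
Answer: 29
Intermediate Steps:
(54 + 8*19) - 177 = (54 + 152) - 177 = 206 - 177 = 29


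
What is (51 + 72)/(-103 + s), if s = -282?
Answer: -123/385 ≈ -0.31948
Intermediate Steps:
(51 + 72)/(-103 + s) = (51 + 72)/(-103 - 282) = 123/(-385) = 123*(-1/385) = -123/385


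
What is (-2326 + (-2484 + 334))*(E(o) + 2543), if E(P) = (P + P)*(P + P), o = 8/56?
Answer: -557758836/49 ≈ -1.1383e+7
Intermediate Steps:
o = ⅐ (o = 8*(1/56) = ⅐ ≈ 0.14286)
E(P) = 4*P² (E(P) = (2*P)*(2*P) = 4*P²)
(-2326 + (-2484 + 334))*(E(o) + 2543) = (-2326 + (-2484 + 334))*(4*(⅐)² + 2543) = (-2326 - 2150)*(4*(1/49) + 2543) = -4476*(4/49 + 2543) = -4476*124611/49 = -557758836/49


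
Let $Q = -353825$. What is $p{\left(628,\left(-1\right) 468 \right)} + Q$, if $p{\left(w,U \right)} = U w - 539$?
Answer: $-648268$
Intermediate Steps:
$p{\left(w,U \right)} = -539 + U w$
$p{\left(628,\left(-1\right) 468 \right)} + Q = \left(-539 + \left(-1\right) 468 \cdot 628\right) - 353825 = \left(-539 - 293904\right) - 353825 = -294443 - 353825 = -648268$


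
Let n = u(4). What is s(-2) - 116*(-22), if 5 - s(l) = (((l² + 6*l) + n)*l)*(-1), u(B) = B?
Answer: 2565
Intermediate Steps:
n = 4
s(l) = 5 + l*(4 + l² + 6*l) (s(l) = 5 - ((l² + 6*l) + 4)*l*(-1) = 5 - (4 + l² + 6*l)*l*(-1) = 5 - l*(4 + l² + 6*l)*(-1) = 5 - (-1)*l*(4 + l² + 6*l) = 5 + l*(4 + l² + 6*l))
s(-2) - 116*(-22) = (5 + (-2)³ + 4*(-2) + 6*(-2)²) - 116*(-22) = (5 - 8 - 8 + 6*4) + 2552 = (5 - 8 - 8 + 24) + 2552 = 13 + 2552 = 2565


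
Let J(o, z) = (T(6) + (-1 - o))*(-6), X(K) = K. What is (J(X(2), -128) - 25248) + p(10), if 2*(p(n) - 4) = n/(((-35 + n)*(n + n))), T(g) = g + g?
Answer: -2529801/100 ≈ -25298.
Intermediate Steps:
T(g) = 2*g
J(o, z) = -66 + 6*o (J(o, z) = (2*6 + (-1 - o))*(-6) = (12 + (-1 - o))*(-6) = (11 - o)*(-6) = -66 + 6*o)
p(n) = 4 + 1/(4*(-35 + n)) (p(n) = 4 + (n/(((-35 + n)*(n + n))))/2 = 4 + (n/(((-35 + n)*(2*n))))/2 = 4 + (n/((2*n*(-35 + n))))/2 = 4 + (n*(1/(2*n*(-35 + n))))/2 = 4 + (1/(2*(-35 + n)))/2 = 4 + 1/(4*(-35 + n)))
(J(X(2), -128) - 25248) + p(10) = ((-66 + 6*2) - 25248) + (-559 + 16*10)/(4*(-35 + 10)) = ((-66 + 12) - 25248) + (¼)*(-559 + 160)/(-25) = (-54 - 25248) + (¼)*(-1/25)*(-399) = -25302 + 399/100 = -2529801/100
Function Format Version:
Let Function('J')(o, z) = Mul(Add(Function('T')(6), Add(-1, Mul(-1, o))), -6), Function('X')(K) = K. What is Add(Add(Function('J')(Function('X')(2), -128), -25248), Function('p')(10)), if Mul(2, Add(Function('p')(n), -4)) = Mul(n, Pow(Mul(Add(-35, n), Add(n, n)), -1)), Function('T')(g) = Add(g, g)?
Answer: Rational(-2529801, 100) ≈ -25298.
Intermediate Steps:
Function('T')(g) = Mul(2, g)
Function('J')(o, z) = Add(-66, Mul(6, o)) (Function('J')(o, z) = Mul(Add(Mul(2, 6), Add(-1, Mul(-1, o))), -6) = Mul(Add(12, Add(-1, Mul(-1, o))), -6) = Mul(Add(11, Mul(-1, o)), -6) = Add(-66, Mul(6, o)))
Function('p')(n) = Add(4, Mul(Rational(1, 4), Pow(Add(-35, n), -1))) (Function('p')(n) = Add(4, Mul(Rational(1, 2), Mul(n, Pow(Mul(Add(-35, n), Add(n, n)), -1)))) = Add(4, Mul(Rational(1, 2), Mul(n, Pow(Mul(Add(-35, n), Mul(2, n)), -1)))) = Add(4, Mul(Rational(1, 2), Mul(n, Pow(Mul(2, n, Add(-35, n)), -1)))) = Add(4, Mul(Rational(1, 2), Mul(n, Mul(Rational(1, 2), Pow(n, -1), Pow(Add(-35, n), -1))))) = Add(4, Mul(Rational(1, 2), Mul(Rational(1, 2), Pow(Add(-35, n), -1)))) = Add(4, Mul(Rational(1, 4), Pow(Add(-35, n), -1))))
Add(Add(Function('J')(Function('X')(2), -128), -25248), Function('p')(10)) = Add(Add(Add(-66, Mul(6, 2)), -25248), Mul(Rational(1, 4), Pow(Add(-35, 10), -1), Add(-559, Mul(16, 10)))) = Add(Add(Add(-66, 12), -25248), Mul(Rational(1, 4), Pow(-25, -1), Add(-559, 160))) = Add(Add(-54, -25248), Mul(Rational(1, 4), Rational(-1, 25), -399)) = Add(-25302, Rational(399, 100)) = Rational(-2529801, 100)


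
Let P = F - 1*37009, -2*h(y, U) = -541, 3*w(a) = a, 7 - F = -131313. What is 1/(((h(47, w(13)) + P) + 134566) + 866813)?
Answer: 2/2191921 ≈ 9.1244e-7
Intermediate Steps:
F = 131320 (F = 7 - 1*(-131313) = 7 + 131313 = 131320)
w(a) = a/3
h(y, U) = 541/2 (h(y, U) = -½*(-541) = 541/2)
P = 94311 (P = 131320 - 1*37009 = 131320 - 37009 = 94311)
1/(((h(47, w(13)) + P) + 134566) + 866813) = 1/(((541/2 + 94311) + 134566) + 866813) = 1/((189163/2 + 134566) + 866813) = 1/(458295/2 + 866813) = 1/(2191921/2) = 2/2191921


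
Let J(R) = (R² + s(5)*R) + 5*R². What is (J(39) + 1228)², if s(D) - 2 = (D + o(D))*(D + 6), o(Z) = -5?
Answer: 108826624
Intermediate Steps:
s(D) = 2 + (-5 + D)*(6 + D) (s(D) = 2 + (D - 5)*(D + 6) = 2 + (-5 + D)*(6 + D))
J(R) = 2*R + 6*R² (J(R) = (R² + (-28 + 5 + 5²)*R) + 5*R² = (R² + (-28 + 5 + 25)*R) + 5*R² = (R² + 2*R) + 5*R² = 2*R + 6*R²)
(J(39) + 1228)² = (2*39*(1 + 3*39) + 1228)² = (2*39*(1 + 117) + 1228)² = (2*39*118 + 1228)² = (9204 + 1228)² = 10432² = 108826624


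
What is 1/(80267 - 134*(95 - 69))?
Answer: 1/76783 ≈ 1.3024e-5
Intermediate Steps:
1/(80267 - 134*(95 - 69)) = 1/(80267 - 134*26) = 1/(80267 - 3484) = 1/76783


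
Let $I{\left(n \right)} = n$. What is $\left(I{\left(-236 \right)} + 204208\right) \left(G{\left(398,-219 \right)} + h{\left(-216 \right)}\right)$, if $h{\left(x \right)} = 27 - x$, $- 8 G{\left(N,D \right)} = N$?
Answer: $39417589$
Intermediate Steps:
$G{\left(N,D \right)} = - \frac{N}{8}$
$\left(I{\left(-236 \right)} + 204208\right) \left(G{\left(398,-219 \right)} + h{\left(-216 \right)}\right) = \left(-236 + 204208\right) \left(\left(- \frac{1}{8}\right) 398 + \left(27 - -216\right)\right) = 203972 \left(- \frac{199}{4} + \left(27 + 216\right)\right) = 203972 \left(- \frac{199}{4} + 243\right) = 203972 \cdot \frac{773}{4} = 39417589$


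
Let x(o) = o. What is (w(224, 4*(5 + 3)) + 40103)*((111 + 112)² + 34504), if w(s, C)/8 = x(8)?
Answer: 3383386911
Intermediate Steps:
w(s, C) = 64 (w(s, C) = 8*8 = 64)
(w(224, 4*(5 + 3)) + 40103)*((111 + 112)² + 34504) = (64 + 40103)*((111 + 112)² + 34504) = 40167*(223² + 34504) = 40167*(49729 + 34504) = 40167*84233 = 3383386911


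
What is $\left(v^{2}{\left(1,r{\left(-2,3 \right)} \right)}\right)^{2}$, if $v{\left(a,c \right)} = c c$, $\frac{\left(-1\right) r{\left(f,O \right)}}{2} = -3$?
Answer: $1679616$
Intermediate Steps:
$r{\left(f,O \right)} = 6$ ($r{\left(f,O \right)} = \left(-2\right) \left(-3\right) = 6$)
$v{\left(a,c \right)} = c^{2}$
$\left(v^{2}{\left(1,r{\left(-2,3 \right)} \right)}\right)^{2} = \left(\left(6^{2}\right)^{2}\right)^{2} = \left(36^{2}\right)^{2} = 1296^{2} = 1679616$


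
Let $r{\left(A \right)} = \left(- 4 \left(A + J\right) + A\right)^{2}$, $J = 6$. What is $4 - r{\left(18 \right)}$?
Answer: $-6080$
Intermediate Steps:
$r{\left(A \right)} = \left(-24 - 3 A\right)^{2}$ ($r{\left(A \right)} = \left(- 4 \left(A + 6\right) + A\right)^{2} = \left(- 4 \left(6 + A\right) + A\right)^{2} = \left(\left(-24 - 4 A\right) + A\right)^{2} = \left(-24 - 3 A\right)^{2}$)
$4 - r{\left(18 \right)} = 4 - 9 \left(8 + 18\right)^{2} = 4 - 9 \cdot 26^{2} = 4 - 9 \cdot 676 = 4 - 6084 = -6080$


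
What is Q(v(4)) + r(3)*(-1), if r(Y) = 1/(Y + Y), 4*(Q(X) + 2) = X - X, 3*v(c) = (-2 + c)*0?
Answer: -13/6 ≈ -2.1667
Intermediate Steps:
v(c) = 0 (v(c) = ((-2 + c)*0)/3 = (1/3)*0 = 0)
Q(X) = -2 (Q(X) = -2 + (X - X)/4 = -2 + (1/4)*0 = -2 + 0 = -2)
r(Y) = 1/(2*Y)
Q(v(4)) + r(3)*(-1) = -2 + ((1/2)/3)*(-1) = -2 + ((1/2)*(1/3))*(-1) = -2 + (1/6)*(-1) = -2 - 1/6 = -13/6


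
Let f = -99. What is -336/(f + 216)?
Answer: -112/39 ≈ -2.8718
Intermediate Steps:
-336/(f + 216) = -336/(-99 + 216) = -336/117 = -336*1/117 = -112/39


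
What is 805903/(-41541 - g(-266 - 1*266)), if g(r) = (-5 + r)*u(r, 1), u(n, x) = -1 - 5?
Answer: -805903/44763 ≈ -18.004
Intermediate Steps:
u(n, x) = -6
g(r) = 30 - 6*r (g(r) = (-5 + r)*(-6) = 30 - 6*r)
805903/(-41541 - g(-266 - 1*266)) = 805903/(-41541 - (30 - 6*(-266 - 1*266))) = 805903/(-41541 - (30 - 6*(-266 - 266))) = 805903/(-41541 - (30 - 6*(-532))) = 805903/(-41541 - (30 + 3192)) = 805903/(-41541 - 1*3222) = 805903/(-41541 - 3222) = 805903/(-44763) = 805903*(-1/44763) = -805903/44763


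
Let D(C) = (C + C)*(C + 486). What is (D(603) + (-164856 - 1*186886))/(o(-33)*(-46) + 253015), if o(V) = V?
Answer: 961592/254533 ≈ 3.7779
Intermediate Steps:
D(C) = 2*C*(486 + C) (D(C) = (2*C)*(486 + C) = 2*C*(486 + C))
(D(603) + (-164856 - 1*186886))/(o(-33)*(-46) + 253015) = (2*603*(486 + 603) + (-164856 - 1*186886))/(-33*(-46) + 253015) = (2*603*1089 + (-164856 - 186886))/(1518 + 253015) = (1313334 - 351742)/254533 = 961592*(1/254533) = 961592/254533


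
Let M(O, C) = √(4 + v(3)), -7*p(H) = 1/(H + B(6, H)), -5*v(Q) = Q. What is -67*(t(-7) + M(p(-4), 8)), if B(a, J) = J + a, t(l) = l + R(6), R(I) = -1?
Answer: 536 - 67*√85/5 ≈ 412.46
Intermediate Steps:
v(Q) = -Q/5
t(l) = -1 + l (t(l) = l - 1 = -1 + l)
p(H) = -1/(7*(6 + 2*H)) (p(H) = -1/(7*(H + (H + 6))) = -1/(7*(H + (6 + H))) = -1/(7*(6 + 2*H)))
M(O, C) = √85/5 (M(O, C) = √(4 - ⅕*3) = √(4 - ⅗) = √(17/5) = √85/5)
-67*(t(-7) + M(p(-4), 8)) = -67*((-1 - 7) + √85/5) = -67*(-8 + √85/5) = 536 - 67*√85/5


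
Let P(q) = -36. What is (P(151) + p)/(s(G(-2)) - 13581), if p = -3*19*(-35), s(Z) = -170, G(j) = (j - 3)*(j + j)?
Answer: -1959/13751 ≈ -0.14246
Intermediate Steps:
G(j) = 2*j*(-3 + j) (G(j) = (-3 + j)*(2*j) = 2*j*(-3 + j))
p = 1995 (p = -57*(-35) = 1995)
(P(151) + p)/(s(G(-2)) - 13581) = (-36 + 1995)/(-170 - 13581) = 1959/(-13751) = 1959*(-1/13751) = -1959/13751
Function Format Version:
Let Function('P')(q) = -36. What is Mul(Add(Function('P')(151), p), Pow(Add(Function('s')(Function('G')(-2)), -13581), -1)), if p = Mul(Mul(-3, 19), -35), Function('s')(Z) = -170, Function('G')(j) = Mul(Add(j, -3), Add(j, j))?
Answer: Rational(-1959, 13751) ≈ -0.14246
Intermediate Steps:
Function('G')(j) = Mul(2, j, Add(-3, j)) (Function('G')(j) = Mul(Add(-3, j), Mul(2, j)) = Mul(2, j, Add(-3, j)))
p = 1995 (p = Mul(-57, -35) = 1995)
Mul(Add(Function('P')(151), p), Pow(Add(Function('s')(Function('G')(-2)), -13581), -1)) = Mul(Add(-36, 1995), Pow(Add(-170, -13581), -1)) = Mul(1959, Pow(-13751, -1)) = Mul(1959, Rational(-1, 13751)) = Rational(-1959, 13751)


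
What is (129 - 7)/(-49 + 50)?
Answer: 122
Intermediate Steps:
(129 - 7)/(-49 + 50) = 122/1 = 122*1 = 122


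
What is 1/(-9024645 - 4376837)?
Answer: -1/13401482 ≈ -7.4619e-8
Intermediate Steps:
1/(-9024645 - 4376837) = 1/(-13401482) = -1/13401482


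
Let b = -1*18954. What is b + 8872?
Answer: -10082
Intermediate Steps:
b = -18954
b + 8872 = -18954 + 8872 = -10082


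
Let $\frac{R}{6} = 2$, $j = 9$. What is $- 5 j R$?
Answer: $-540$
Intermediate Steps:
$R = 12$ ($R = 6 \cdot 2 = 12$)
$- 5 j R = \left(-5\right) 9 \cdot 12 = \left(-45\right) 12 = -540$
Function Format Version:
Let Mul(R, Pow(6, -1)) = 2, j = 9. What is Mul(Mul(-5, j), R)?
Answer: -540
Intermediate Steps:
R = 12 (R = Mul(6, 2) = 12)
Mul(Mul(-5, j), R) = Mul(Mul(-5, 9), 12) = Mul(-45, 12) = -540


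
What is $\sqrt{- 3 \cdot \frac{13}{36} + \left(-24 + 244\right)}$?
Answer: $\frac{\sqrt{7881}}{6} \approx 14.796$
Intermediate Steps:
$\sqrt{- 3 \cdot \frac{13}{36} + \left(-24 + 244\right)} = \sqrt{- 3 \cdot 13 \cdot \frac{1}{36} + 220} = \sqrt{\left(-3\right) \frac{13}{36} + 220} = \sqrt{- \frac{13}{12} + 220} = \sqrt{\frac{2627}{12}} = \frac{\sqrt{7881}}{6}$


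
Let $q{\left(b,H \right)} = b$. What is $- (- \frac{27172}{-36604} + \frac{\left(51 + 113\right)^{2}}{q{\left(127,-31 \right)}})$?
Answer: $- \frac{246988007}{1162177} \approx -212.52$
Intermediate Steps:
$- (- \frac{27172}{-36604} + \frac{\left(51 + 113\right)^{2}}{q{\left(127,-31 \right)}}) = - (- \frac{27172}{-36604} + \frac{\left(51 + 113\right)^{2}}{127}) = - (\left(-27172\right) \left(- \frac{1}{36604}\right) + 164^{2} \cdot \frac{1}{127}) = - (\frac{6793}{9151} + 26896 \cdot \frac{1}{127}) = - (\frac{6793}{9151} + \frac{26896}{127}) = \left(-1\right) \frac{246988007}{1162177} = - \frac{246988007}{1162177}$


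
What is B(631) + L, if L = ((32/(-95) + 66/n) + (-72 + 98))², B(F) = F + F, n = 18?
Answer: 172378831/81225 ≈ 2122.2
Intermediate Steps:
B(F) = 2*F
L = 69872881/81225 (L = ((32/(-95) + 66/18) + (-72 + 98))² = ((32*(-1/95) + 66*(1/18)) + 26)² = ((-32/95 + 11/3) + 26)² = (949/285 + 26)² = (8359/285)² = 69872881/81225 ≈ 860.24)
B(631) + L = 2*631 + 69872881/81225 = 1262 + 69872881/81225 = 172378831/81225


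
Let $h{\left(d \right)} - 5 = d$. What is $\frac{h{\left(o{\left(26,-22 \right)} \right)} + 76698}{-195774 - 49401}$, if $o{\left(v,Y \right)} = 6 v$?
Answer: $- \frac{76859}{245175} \approx -0.31349$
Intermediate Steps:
$h{\left(d \right)} = 5 + d$
$\frac{h{\left(o{\left(26,-22 \right)} \right)} + 76698}{-195774 - 49401} = \frac{\left(5 + 6 \cdot 26\right) + 76698}{-195774 - 49401} = \frac{\left(5 + 156\right) + 76698}{-245175} = \left(161 + 76698\right) \left(- \frac{1}{245175}\right) = 76859 \left(- \frac{1}{245175}\right) = - \frac{76859}{245175}$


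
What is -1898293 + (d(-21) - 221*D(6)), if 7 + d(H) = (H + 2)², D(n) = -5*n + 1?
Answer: -1891530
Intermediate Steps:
D(n) = 1 - 5*n
d(H) = -7 + (2 + H)² (d(H) = -7 + (H + 2)² = -7 + (2 + H)²)
-1898293 + (d(-21) - 221*D(6)) = -1898293 + ((-7 + (2 - 21)²) - 221*(1 - 5*6)) = -1898293 + ((-7 + (-19)²) - 221*(1 - 30)) = -1898293 + ((-7 + 361) - 221*(-29)) = -1898293 + (354 + 6409) = -1898293 + 6763 = -1891530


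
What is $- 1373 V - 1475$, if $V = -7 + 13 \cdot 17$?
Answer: $-295297$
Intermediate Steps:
$V = 214$ ($V = -7 + 221 = 214$)
$- 1373 V - 1475 = \left(-1373\right) 214 - 1475 = -293822 - 1475 = -295297$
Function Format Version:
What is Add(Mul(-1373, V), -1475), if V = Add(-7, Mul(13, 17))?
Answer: -295297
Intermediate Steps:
V = 214 (V = Add(-7, 221) = 214)
Add(Mul(-1373, V), -1475) = Add(Mul(-1373, 214), -1475) = Add(-293822, -1475) = -295297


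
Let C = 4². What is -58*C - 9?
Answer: -937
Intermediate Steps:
C = 16
-58*C - 9 = -58*16 - 9 = -928 - 9 = -937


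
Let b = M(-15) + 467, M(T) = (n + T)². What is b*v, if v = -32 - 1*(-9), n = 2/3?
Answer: -139196/9 ≈ -15466.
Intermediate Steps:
n = ⅔ (n = 2*(⅓) = ⅔ ≈ 0.66667)
M(T) = (⅔ + T)²
v = -23 (v = -32 + 9 = -23)
b = 6052/9 (b = (2 + 3*(-15))²/9 + 467 = (2 - 45)²/9 + 467 = (⅑)*(-43)² + 467 = (⅑)*1849 + 467 = 1849/9 + 467 = 6052/9 ≈ 672.44)
b*v = (6052/9)*(-23) = -139196/9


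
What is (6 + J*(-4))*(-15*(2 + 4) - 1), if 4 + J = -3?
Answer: -3094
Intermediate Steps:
J = -7 (J = -4 - 3 = -7)
(6 + J*(-4))*(-15*(2 + 4) - 1) = (6 - 7*(-4))*(-15*(2 + 4) - 1) = (6 + 28)*(-15*6 - 1) = 34*(-5*18 - 1) = 34*(-90 - 1) = 34*(-91) = -3094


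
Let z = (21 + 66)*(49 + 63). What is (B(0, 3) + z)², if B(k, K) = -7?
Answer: 94809169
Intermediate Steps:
z = 9744 (z = 87*112 = 9744)
(B(0, 3) + z)² = (-7 + 9744)² = 9737² = 94809169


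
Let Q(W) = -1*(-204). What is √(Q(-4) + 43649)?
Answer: √43853 ≈ 209.41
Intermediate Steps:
Q(W) = 204
√(Q(-4) + 43649) = √(204 + 43649) = √43853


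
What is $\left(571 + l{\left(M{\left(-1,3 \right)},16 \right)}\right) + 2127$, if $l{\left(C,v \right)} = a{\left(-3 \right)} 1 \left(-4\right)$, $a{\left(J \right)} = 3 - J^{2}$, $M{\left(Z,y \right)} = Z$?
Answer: $2722$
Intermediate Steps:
$l{\left(C,v \right)} = 24$ ($l{\left(C,v \right)} = \left(3 - \left(-3\right)^{2}\right) 1 \left(-4\right) = \left(3 - 9\right) 1 \left(-4\right) = \left(-6\right) 1 \left(-4\right) = \left(-6\right) \left(-4\right) = 24$)
$\left(571 + l{\left(M{\left(-1,3 \right)},16 \right)}\right) + 2127 = \left(571 + 24\right) + 2127 = 595 + 2127 = 2722$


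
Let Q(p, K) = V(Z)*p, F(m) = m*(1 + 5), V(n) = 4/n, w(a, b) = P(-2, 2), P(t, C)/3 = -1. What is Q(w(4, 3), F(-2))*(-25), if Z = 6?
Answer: 50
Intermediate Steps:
P(t, C) = -3 (P(t, C) = 3*(-1) = -3)
w(a, b) = -3
F(m) = 6*m (F(m) = m*6 = 6*m)
Q(p, K) = 2*p/3 (Q(p, K) = (4/6)*p = (4*(⅙))*p = 2*p/3)
Q(w(4, 3), F(-2))*(-25) = ((⅔)*(-3))*(-25) = -2*(-25) = 50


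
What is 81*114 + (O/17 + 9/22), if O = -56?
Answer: 3452437/374 ≈ 9231.1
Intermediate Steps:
81*114 + (O/17 + 9/22) = 81*114 + (-56/17 + 9/22) = 9234 + (-56*1/17 + 9*(1/22)) = 9234 + (-56/17 + 9/22) = 9234 - 1079/374 = 3452437/374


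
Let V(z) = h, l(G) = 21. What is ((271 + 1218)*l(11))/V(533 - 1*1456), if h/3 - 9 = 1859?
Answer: 10423/1868 ≈ 5.5798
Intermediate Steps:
h = 5604 (h = 27 + 3*1859 = 27 + 5577 = 5604)
V(z) = 5604
((271 + 1218)*l(11))/V(533 - 1*1456) = ((271 + 1218)*21)/5604 = (1489*21)*(1/5604) = 31269*(1/5604) = 10423/1868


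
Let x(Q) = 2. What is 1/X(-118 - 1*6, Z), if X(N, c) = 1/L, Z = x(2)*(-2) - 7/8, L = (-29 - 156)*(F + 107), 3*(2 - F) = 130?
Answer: -36445/3 ≈ -12148.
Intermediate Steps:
F = -124/3 (F = 2 - 1/3*130 = 2 - 130/3 = -124/3 ≈ -41.333)
L = -36445/3 (L = (-29 - 156)*(-124/3 + 107) = -185*197/3 = -36445/3 ≈ -12148.)
Z = -39/8 (Z = 2*(-2) - 7/8 = -4 - 7*1/8 = -4 - 7/8 = -39/8 ≈ -4.8750)
X(N, c) = -3/36445 (X(N, c) = 1/(-36445/3) = -3/36445)
1/X(-118 - 1*6, Z) = 1/(-3/36445) = -36445/3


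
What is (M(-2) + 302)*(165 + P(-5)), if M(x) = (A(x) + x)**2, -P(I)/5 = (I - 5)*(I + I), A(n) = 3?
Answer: -101505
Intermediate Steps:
P(I) = -10*I*(-5 + I) (P(I) = -5*(I - 5)*(I + I) = -5*(-5 + I)*2*I = -10*I*(-5 + I))
M(x) = (3 + x)**2
(M(-2) + 302)*(165 + P(-5)) = ((3 - 2)**2 + 302)*(165 + 10*(-5)*(5 - 1*(-5))) = (1**2 + 302)*(165 + 10*(-5)*(5 + 5)) = (1 + 302)*(165 + 10*(-5)*10) = 303*(165 - 500) = 303*(-335) = -101505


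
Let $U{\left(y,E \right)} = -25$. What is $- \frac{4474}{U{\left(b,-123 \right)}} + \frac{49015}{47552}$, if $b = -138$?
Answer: $\frac{213973023}{1188800} \approx 179.99$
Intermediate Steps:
$- \frac{4474}{U{\left(b,-123 \right)}} + \frac{49015}{47552} = - \frac{4474}{-25} + \frac{49015}{47552} = \left(-4474\right) \left(- \frac{1}{25}\right) + 49015 \cdot \frac{1}{47552} = \frac{4474}{25} + \frac{49015}{47552} = \frac{213973023}{1188800}$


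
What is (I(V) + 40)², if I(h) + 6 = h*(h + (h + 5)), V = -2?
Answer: 1024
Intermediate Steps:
I(h) = -6 + h*(5 + 2*h) (I(h) = -6 + h*(h + (h + 5)) = -6 + h*(h + (5 + h)) = -6 + h*(5 + 2*h))
(I(V) + 40)² = ((-6 + 2*(-2)² + 5*(-2)) + 40)² = ((-6 + 2*4 - 10) + 40)² = ((-6 + 8 - 10) + 40)² = (-8 + 40)² = 32² = 1024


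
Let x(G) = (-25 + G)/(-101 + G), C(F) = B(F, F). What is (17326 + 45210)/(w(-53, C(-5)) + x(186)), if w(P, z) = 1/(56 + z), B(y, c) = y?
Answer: 1993335/61 ≈ 32678.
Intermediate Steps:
C(F) = F
x(G) = (-25 + G)/(-101 + G)
(17326 + 45210)/(w(-53, C(-5)) + x(186)) = (17326 + 45210)/(1/(56 - 5) + (-25 + 186)/(-101 + 186)) = 62536/(1/51 + 161/85) = 62536/(488/255) = 62536*(255/488) = 1993335/61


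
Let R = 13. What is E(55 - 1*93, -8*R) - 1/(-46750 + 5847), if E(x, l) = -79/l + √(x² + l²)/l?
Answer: 3231441/4253912 - √3065/52 ≈ -0.30502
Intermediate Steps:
E(x, l) = -79/l + √(l² + x²)/l
E(55 - 1*93, -8*R) - 1/(-46750 + 5847) = (-79 + √((-8*13)² + (55 - 1*93)²))/((-8*13)) - 1/(-46750 + 5847) = (-79 + √((-104)² + (55 - 93)²))/(-104) - 1/(-40903) = -(-79 + √(10816 + (-38)²))/104 - 1*(-1/40903) = -(-79 + √(10816 + 1444))/104 + 1/40903 = -(-79 + √12260)/104 + 1/40903 = -(-79 + 2*√3065)/104 + 1/40903 = (79/104 - √3065/52) + 1/40903 = 3231441/4253912 - √3065/52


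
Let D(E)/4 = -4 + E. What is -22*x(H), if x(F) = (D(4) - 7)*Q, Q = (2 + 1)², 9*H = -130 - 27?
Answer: 1386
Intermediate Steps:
D(E) = -16 + 4*E (D(E) = 4*(-4 + E) = -16 + 4*E)
H = -157/9 (H = (-130 - 27)/9 = (⅑)*(-157) = -157/9 ≈ -17.444)
Q = 9 (Q = 3² = 9)
x(F) = -63 (x(F) = ((-16 + 4*4) - 7)*9 = ((-16 + 16) - 7)*9 = (0 - 7)*9 = -7*9 = -63)
-22*x(H) = -22*(-63) = 1386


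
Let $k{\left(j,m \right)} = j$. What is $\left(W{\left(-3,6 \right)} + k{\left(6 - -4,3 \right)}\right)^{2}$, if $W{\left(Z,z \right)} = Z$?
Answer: $49$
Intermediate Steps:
$\left(W{\left(-3,6 \right)} + k{\left(6 - -4,3 \right)}\right)^{2} = \left(-3 + \left(6 - -4\right)\right)^{2} = \left(-3 + \left(6 + 4\right)\right)^{2} = \left(-3 + 10\right)^{2} = 7^{2} = 49$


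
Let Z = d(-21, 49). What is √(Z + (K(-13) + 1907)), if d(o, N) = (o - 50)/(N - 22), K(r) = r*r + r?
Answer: √166890/9 ≈ 45.391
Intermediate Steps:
K(r) = r + r² (K(r) = r² + r = r + r²)
d(o, N) = (-50 + o)/(-22 + N)
Z = -71/27 (Z = (-50 - 21)/(-22 + 49) = -71/27 ≈ -2.6296)
√(Z + (K(-13) + 1907)) = √(-71/27 + (-13*(1 - 13) + 1907)) = √(-71/27 + (-13*(-12) + 1907)) = √(-71/27 + (156 + 1907)) = √(-71/27 + 2063) = √(55630/27) = √166890/9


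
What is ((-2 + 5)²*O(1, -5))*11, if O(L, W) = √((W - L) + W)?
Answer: 99*I*√11 ≈ 328.35*I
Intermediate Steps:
O(L, W) = √(-L + 2*W)
((-2 + 5)²*O(1, -5))*11 = ((-2 + 5)²*√(-1*1 + 2*(-5)))*11 = (3²*√(-1 - 10))*11 = (9*√(-11))*11 = (9*(I*√11))*11 = (9*I*√11)*11 = 99*I*√11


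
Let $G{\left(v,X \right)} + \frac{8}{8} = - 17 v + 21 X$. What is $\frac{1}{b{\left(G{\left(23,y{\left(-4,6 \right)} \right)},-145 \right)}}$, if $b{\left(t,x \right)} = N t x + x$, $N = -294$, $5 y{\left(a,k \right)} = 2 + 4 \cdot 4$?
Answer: $- \frac{1}{13488277} \approx -7.4138 \cdot 10^{-8}$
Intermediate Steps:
$y{\left(a,k \right)} = \frac{18}{5}$ ($y{\left(a,k \right)} = \frac{2 + 4 \cdot 4}{5} = \frac{2 + 16}{5} = \frac{1}{5} \cdot 18 = \frac{18}{5}$)
$G{\left(v,X \right)} = -1 - 17 v + 21 X$ ($G{\left(v,X \right)} = -1 + \left(- 17 v + 21 X\right) = -1 - 17 v + 21 X$)
$b{\left(t,x \right)} = x - 294 t x$ ($b{\left(t,x \right)} = - 294 t x + x = x - 294 t x$)
$\frac{1}{b{\left(G{\left(23,y{\left(-4,6 \right)} \right)},-145 \right)}} = \frac{1}{\left(-145\right) \left(1 - 294 \left(-1 - 391 + 21 \cdot \frac{18}{5}\right)\right)} = \frac{1}{\left(-145\right) \left(1 - 294 \left(-1 - 391 + \frac{378}{5}\right)\right)} = \frac{1}{\left(-145\right) \left(1 - - \frac{465108}{5}\right)} = \frac{1}{\left(-145\right) \left(1 + \frac{465108}{5}\right)} = \frac{1}{\left(-145\right) \frac{465113}{5}} = \frac{1}{-13488277} = - \frac{1}{13488277}$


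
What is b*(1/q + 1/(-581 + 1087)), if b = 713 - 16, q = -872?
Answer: 127551/220616 ≈ 0.57816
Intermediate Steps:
b = 697
b*(1/q + 1/(-581 + 1087)) = 697*(1/(-872) + 1/(-581 + 1087)) = 697*(-1/872 + 1/506) = 697*(183/220616) = 127551/220616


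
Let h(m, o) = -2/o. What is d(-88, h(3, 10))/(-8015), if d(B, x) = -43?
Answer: 43/8015 ≈ 0.0053649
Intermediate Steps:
d(-88, h(3, 10))/(-8015) = -43/(-8015) = -43*(-1/8015) = 43/8015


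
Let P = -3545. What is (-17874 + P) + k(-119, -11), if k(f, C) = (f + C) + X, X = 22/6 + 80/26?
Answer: -840148/39 ≈ -21542.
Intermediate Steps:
X = 263/39 (X = 22*(1/6) + 80*(1/26) = 11/3 + 40/13 = 263/39 ≈ 6.7436)
k(f, C) = 263/39 + C + f (k(f, C) = (f + C) + 263/39 = (C + f) + 263/39 = 263/39 + C + f)
(-17874 + P) + k(-119, -11) = (-17874 - 3545) + (263/39 - 11 - 119) = -21419 - 4807/39 = -840148/39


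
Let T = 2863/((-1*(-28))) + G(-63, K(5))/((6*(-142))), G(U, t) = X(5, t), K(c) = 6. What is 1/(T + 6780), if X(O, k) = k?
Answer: 284/1954557 ≈ 0.00014530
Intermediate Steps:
G(U, t) = t
T = 29037/284 (T = 2863/((-1*(-28))) + 6/((6*(-142))) = 2863/28 + 6/(-852) = 2863*(1/28) + 6*(-1/852) = 409/4 - 1/142 = 29037/284 ≈ 102.24)
1/(T + 6780) = 1/(29037/284 + 6780) = 1/(1954557/284) = 284/1954557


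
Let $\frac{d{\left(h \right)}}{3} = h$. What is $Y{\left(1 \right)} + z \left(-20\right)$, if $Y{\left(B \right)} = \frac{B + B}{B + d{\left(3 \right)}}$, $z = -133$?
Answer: $\frac{13301}{5} \approx 2660.2$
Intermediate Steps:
$d{\left(h \right)} = 3 h$
$Y{\left(B \right)} = \frac{2 B}{9 + B}$ ($Y{\left(B \right)} = \frac{B + B}{B + 3 \cdot 3} = \frac{2 B}{B + 9} = \frac{2 B}{9 + B}$)
$Y{\left(1 \right)} + z \left(-20\right) = 2 \cdot 1 \frac{1}{9 + 1} - -2660 = 2 \cdot 1 \cdot \frac{1}{10} + 2660 = \frac{1}{5} + 2660 = \frac{13301}{5}$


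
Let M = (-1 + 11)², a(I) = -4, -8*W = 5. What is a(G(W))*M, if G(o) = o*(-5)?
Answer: -400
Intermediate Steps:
W = -5/8 (W = -⅛*5 = -5/8 ≈ -0.62500)
G(o) = -5*o
M = 100 (M = 10² = 100)
a(G(W))*M = -4*100 = -400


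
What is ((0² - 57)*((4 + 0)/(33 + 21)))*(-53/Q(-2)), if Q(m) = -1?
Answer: -2014/9 ≈ -223.78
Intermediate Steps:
((0² - 57)*((4 + 0)/(33 + 21)))*(-53/Q(-2)) = ((0² - 57)*((4 + 0)/(33 + 21)))*(-53/(-1)) = ((0 - 57)*(4/54))*(-53*(-1)) = -228/54*53 = -57*2/27*53 = -38/9*53 = -2014/9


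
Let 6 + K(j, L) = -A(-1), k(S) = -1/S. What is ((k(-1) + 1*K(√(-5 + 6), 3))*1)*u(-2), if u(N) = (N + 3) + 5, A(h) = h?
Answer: -24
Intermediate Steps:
K(j, L) = -5 (K(j, L) = -6 - 1*(-1) = -6 + 1 = -5)
u(N) = 8 + N (u(N) = (3 + N) + 5 = 8 + N)
((k(-1) + 1*K(√(-5 + 6), 3))*1)*u(-2) = ((-1/(-1) + 1*(-5))*1)*(8 - 2) = ((-1*(-1) - 5)*1)*6 = ((1 - 5)*1)*6 = -4*1*6 = -4*6 = -24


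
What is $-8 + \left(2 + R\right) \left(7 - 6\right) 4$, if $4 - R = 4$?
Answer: $0$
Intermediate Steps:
$R = 0$ ($R = 4 - 4 = 0$)
$-8 + \left(2 + R\right) \left(7 - 6\right) 4 = -8 + \left(2 + 0\right) \left(7 - 6\right) 4 = -8 + 2 \cdot 1 \cdot 4 = -8 + 2 \cdot 4 = -8 + 8 = 0$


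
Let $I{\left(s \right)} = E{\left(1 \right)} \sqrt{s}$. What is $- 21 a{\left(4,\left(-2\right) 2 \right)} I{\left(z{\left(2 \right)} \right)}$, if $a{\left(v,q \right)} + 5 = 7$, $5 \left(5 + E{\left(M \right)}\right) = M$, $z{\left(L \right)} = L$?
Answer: $\frac{1008 \sqrt{2}}{5} \approx 285.11$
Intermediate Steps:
$E{\left(M \right)} = -5 + \frac{M}{5}$
$a{\left(v,q \right)} = 2$ ($a{\left(v,q \right)} = -5 + 7 = 2$)
$I{\left(s \right)} = - \frac{24 \sqrt{s}}{5}$ ($I{\left(s \right)} = \left(-5 + \frac{1}{5} \cdot 1\right) \sqrt{s} = \left(-5 + \frac{1}{5}\right) \sqrt{s} = - \frac{24 \sqrt{s}}{5}$)
$- 21 a{\left(4,\left(-2\right) 2 \right)} I{\left(z{\left(2 \right)} \right)} = \left(-21\right) 2 \left(- \frac{24 \sqrt{2}}{5}\right) = - 42 \left(- \frac{24 \sqrt{2}}{5}\right) = \frac{1008 \sqrt{2}}{5}$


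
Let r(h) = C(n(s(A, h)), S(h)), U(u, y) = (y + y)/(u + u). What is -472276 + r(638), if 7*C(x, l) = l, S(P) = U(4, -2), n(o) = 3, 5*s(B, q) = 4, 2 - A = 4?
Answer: -6611865/14 ≈ -4.7228e+5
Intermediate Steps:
A = -2 (A = 2 - 1*4 = 2 - 4 = -2)
s(B, q) = 4/5 (s(B, q) = (1/5)*4 = 4/5)
U(u, y) = y/u (U(u, y) = (2*y)/((2*u)) = (2*y)*(1/(2*u)) = y/u)
S(P) = -1/2 (S(P) = -2/4 = -2*1/4 = -1/2)
C(x, l) = l/7
r(h) = -1/14 (r(h) = (1/7)*(-1/2) = -1/14)
-472276 + r(638) = -472276 - 1/14 = -6611865/14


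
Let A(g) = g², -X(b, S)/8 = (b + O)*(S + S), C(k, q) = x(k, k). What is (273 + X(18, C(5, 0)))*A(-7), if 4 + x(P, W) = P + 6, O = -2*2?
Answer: -63455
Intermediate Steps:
O = -4
x(P, W) = 2 + P (x(P, W) = -4 + (P + 6) = -4 + (6 + P) = 2 + P)
C(k, q) = 2 + k
X(b, S) = -16*S*(-4 + b) (X(b, S) = -8*(b - 4)*(S + S) = -8*(-4 + b)*2*S = -16*S*(-4 + b))
(273 + X(18, C(5, 0)))*A(-7) = (273 + 16*(2 + 5)*(4 - 1*18))*(-7)² = (273 + 16*7*(4 - 18))*49 = (273 + 16*7*(-14))*49 = (273 - 1568)*49 = -1295*49 = -63455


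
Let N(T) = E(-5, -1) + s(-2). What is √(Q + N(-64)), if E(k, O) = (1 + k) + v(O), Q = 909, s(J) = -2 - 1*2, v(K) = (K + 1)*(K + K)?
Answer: √901 ≈ 30.017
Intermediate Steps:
v(K) = 2*K*(1 + K) (v(K) = (1 + K)*(2*K) = 2*K*(1 + K))
s(J) = -4 (s(J) = -2 - 2 = -4)
E(k, O) = 1 + k + 2*O*(1 + O) (E(k, O) = (1 + k) + 2*O*(1 + O) = 1 + k + 2*O*(1 + O))
N(T) = -8 (N(T) = (1 - 5 + 2*(-1)*(1 - 1)) - 4 = (1 - 5 + 2*(-1)*0) - 4 = (1 - 5 + 0) - 4 = -4 - 4 = -8)
√(Q + N(-64)) = √(909 - 8) = √901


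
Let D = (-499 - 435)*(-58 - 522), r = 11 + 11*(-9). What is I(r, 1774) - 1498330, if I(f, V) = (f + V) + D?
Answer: -954924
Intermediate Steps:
r = -88 (r = 11 - 99 = -88)
D = 541720 (D = -934*(-580) = 541720)
I(f, V) = 541720 + V + f (I(f, V) = (f + V) + 541720 = (V + f) + 541720 = 541720 + V + f)
I(r, 1774) - 1498330 = (541720 + 1774 - 88) - 1498330 = 543406 - 1498330 = -954924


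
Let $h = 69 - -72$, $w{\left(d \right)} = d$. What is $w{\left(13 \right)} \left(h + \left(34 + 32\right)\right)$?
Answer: $2691$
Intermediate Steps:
$h = 141$ ($h = 69 + 72 = 141$)
$w{\left(13 \right)} \left(h + \left(34 + 32\right)\right) = 13 \left(141 + \left(34 + 32\right)\right) = 13 \left(141 + 66\right) = 13 \cdot 207 = 2691$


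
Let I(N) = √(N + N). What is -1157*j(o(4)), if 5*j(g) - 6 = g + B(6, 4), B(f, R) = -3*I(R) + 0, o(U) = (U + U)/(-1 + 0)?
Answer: 2314/5 + 6942*√2/5 ≈ 2426.3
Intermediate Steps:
I(N) = √2*√N (I(N) = √(2*N) = √2*√N)
o(U) = -2*U (o(U) = (2*U)/(-1) = (2*U)*(-1) = -2*U)
B(f, R) = -3*√2*√R (B(f, R) = -3*√2*√R + 0 = -3*√2*√R)
j(g) = 6/5 - 6*√2/5 + g/5 (j(g) = 6/5 + (g - 3*√2*√4)/5 = 6/5 + (g - 3*√2*2)/5 = 6/5 + (g - 6*√2)/5 = 6/5 + (-6*√2/5 + g/5) = 6/5 - 6*√2/5 + g/5)
-1157*j(o(4)) = -1157*(6/5 - 6*√2/5 + (-2*4)/5) = -1157*(6/5 - 6*√2/5 + (⅕)*(-8)) = -1157*(6/5 - 6*√2/5 - 8/5) = -1157*(-⅖ - 6*√2/5) = 2314/5 + 6942*√2/5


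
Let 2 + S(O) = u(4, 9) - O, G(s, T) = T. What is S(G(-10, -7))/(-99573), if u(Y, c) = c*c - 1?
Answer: -85/99573 ≈ -0.00085364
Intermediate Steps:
u(Y, c) = -1 + c² (u(Y, c) = c² - 1 = -1 + c²)
S(O) = 78 - O (S(O) = -2 + ((-1 + 9²) - O) = -2 + ((-1 + 81) - O) = -2 + (80 - O) = 78 - O)
S(G(-10, -7))/(-99573) = (78 - 1*(-7))/(-99573) = (78 + 7)*(-1/99573) = 85*(-1/99573) = -85/99573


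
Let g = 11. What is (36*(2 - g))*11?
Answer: -3564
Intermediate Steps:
(36*(2 - g))*11 = (36*(2 - 1*11))*11 = (36*(2 - 11))*11 = (36*(-9))*11 = -324*11 = -3564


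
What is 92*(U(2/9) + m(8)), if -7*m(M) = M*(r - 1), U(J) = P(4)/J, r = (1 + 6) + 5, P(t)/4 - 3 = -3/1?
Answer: -8096/7 ≈ -1156.6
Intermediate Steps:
P(t) = 0 (P(t) = 12 + 4*(-3/1) = 12 + 4*(-3*1) = 12 + 4*(-3) = 12 - 12 = 0)
r = 12 (r = 7 + 5 = 12)
U(J) = 0 (U(J) = 0/J = 0)
m(M) = -11*M/7 (m(M) = -M*(12 - 1)/7 = -M*11/7 = -11*M/7)
92*(U(2/9) + m(8)) = 92*(0 - 11/7*8) = 92*(0 - 88/7) = 92*(-88/7) = -8096/7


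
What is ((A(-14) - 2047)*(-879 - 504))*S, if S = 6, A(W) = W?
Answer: 17102178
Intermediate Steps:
((A(-14) - 2047)*(-879 - 504))*S = ((-14 - 2047)*(-879 - 504))*6 = -2061*(-1383)*6 = 2850363*6 = 17102178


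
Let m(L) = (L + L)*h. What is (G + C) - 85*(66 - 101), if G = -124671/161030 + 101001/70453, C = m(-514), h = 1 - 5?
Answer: 80409825928397/11345046590 ≈ 7087.7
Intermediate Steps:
h = -4
m(L) = -8*L (m(L) = (L + L)*(-4) = (2*L)*(-4) = -8*L)
C = 4112 (C = -8*(-514) = 4112)
G = 7480745067/11345046590 (G = -124671*1/161030 + 101001*(1/70453) = -124671/161030 + 101001/70453 = 7480745067/11345046590 ≈ 0.65938)
(G + C) - 85*(66 - 101) = (7480745067/11345046590 + 4112) - 85*(66 - 101) = 46658312323147/11345046590 - 85*(-35) = 46658312323147/11345046590 + 2975 = 80409825928397/11345046590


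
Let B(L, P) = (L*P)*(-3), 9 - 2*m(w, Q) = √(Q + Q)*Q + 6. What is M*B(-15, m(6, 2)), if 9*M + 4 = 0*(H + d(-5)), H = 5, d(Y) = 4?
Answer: 10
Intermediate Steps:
m(w, Q) = 3/2 - √2*Q^(3/2)/2 (m(w, Q) = 9/2 - (√(Q + Q)*Q + 6)/2 = 9/2 - (√(2*Q)*Q + 6)/2 = 9/2 - ((√2*√Q)*Q + 6)/2 = 9/2 - (√2*Q^(3/2) + 6)/2 = 9/2 - (6 + √2*Q^(3/2))/2 = 9/2 + (-3 - √2*Q^(3/2)/2) = 3/2 - √2*Q^(3/2)/2)
B(L, P) = -3*L*P
M = -4/9 (M = -4/9 + (0*(5 + 4))/9 = -4/9 + (0*9)/9 = -4/9 + (⅑)*0 = -4/9 + 0 = -4/9 ≈ -0.44444)
M*B(-15, m(6, 2)) = -(-4)*(-15)*(3/2 - √2*2^(3/2)/2)/3 = -(-4)*(-15)*(3/2 - √2*2*√2/2)/3 = -(-4)*(-15)*(3/2 - 2)/3 = -(-4)*(-15)*(-1)/(3*2) = -4/9*(-45/2) = 10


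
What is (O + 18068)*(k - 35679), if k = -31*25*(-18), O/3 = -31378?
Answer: 1652838114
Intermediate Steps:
O = -94134 (O = 3*(-31378) = -94134)
k = 13950 (k = -775*(-18) = 13950)
(O + 18068)*(k - 35679) = (-94134 + 18068)*(13950 - 35679) = -76066*(-21729) = 1652838114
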